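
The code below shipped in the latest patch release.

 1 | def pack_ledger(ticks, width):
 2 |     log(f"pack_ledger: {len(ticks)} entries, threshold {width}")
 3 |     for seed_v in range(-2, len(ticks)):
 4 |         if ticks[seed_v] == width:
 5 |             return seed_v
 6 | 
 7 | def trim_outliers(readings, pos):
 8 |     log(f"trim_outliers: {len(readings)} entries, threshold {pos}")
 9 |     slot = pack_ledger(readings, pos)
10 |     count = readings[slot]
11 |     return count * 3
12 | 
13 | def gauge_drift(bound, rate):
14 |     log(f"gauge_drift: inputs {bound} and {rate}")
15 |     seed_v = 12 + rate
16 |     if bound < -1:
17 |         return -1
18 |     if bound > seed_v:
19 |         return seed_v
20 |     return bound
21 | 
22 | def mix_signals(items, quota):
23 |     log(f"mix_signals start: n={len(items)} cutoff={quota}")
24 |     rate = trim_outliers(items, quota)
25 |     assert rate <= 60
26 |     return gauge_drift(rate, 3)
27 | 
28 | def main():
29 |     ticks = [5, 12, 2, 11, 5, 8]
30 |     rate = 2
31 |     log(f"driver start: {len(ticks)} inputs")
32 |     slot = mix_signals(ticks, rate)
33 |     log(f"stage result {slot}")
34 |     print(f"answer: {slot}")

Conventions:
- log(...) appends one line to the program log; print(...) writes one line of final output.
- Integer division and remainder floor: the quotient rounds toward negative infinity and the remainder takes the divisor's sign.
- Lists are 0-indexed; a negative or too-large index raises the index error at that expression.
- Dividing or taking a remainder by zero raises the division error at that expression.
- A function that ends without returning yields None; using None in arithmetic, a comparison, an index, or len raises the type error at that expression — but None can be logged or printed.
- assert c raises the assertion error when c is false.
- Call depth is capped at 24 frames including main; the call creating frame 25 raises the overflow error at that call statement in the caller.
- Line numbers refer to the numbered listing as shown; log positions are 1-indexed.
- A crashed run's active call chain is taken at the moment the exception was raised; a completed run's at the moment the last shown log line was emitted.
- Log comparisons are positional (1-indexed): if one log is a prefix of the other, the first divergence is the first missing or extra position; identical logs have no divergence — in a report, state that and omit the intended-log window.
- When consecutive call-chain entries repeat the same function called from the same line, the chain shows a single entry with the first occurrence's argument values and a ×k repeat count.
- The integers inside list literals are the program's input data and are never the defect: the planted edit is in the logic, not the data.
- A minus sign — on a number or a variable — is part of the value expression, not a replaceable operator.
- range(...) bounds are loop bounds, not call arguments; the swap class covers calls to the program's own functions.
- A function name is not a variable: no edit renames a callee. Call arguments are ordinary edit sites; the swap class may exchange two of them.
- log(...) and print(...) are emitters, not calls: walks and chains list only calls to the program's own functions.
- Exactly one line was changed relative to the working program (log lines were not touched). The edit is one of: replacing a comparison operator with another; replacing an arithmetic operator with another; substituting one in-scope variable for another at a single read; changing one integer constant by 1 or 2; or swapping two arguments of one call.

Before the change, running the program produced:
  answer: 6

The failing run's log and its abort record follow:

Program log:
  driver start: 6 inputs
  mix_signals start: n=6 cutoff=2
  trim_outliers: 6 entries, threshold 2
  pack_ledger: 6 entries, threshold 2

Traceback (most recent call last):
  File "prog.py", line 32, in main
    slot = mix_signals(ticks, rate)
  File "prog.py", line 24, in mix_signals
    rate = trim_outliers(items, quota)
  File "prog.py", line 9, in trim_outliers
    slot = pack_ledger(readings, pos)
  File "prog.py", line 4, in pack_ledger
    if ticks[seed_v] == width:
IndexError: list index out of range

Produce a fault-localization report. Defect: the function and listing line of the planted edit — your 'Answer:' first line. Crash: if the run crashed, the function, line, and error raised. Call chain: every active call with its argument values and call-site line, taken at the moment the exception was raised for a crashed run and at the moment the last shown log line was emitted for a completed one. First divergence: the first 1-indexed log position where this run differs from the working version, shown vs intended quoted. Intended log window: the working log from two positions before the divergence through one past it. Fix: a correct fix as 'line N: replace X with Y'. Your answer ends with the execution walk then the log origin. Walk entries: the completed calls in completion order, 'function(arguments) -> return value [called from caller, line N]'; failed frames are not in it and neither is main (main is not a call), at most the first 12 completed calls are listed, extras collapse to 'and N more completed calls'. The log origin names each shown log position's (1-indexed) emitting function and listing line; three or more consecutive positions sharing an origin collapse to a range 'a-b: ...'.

Answer: the defect is in pack_ledger at line 3.
Key fact: The shown log is a 4-line prefix of the intended one, whose next entry is 'gauge_drift: inputs 6 and 3'.
Crash: pack_ledger, line 4, IndexError.
Call chain: main -> mix_signals([5, 12, 2, 11, 5, 8], 2) (called at line 32) -> trim_outliers([5, 12, 2, 11, 5, 8], 2) (called at line 24) -> pack_ledger([5, 12, 2, 11, 5, 8], 2) (called at line 9).
First divergence: position 5 (shown log ended at 4 lines; the working version continues: 'gauge_drift: inputs 6 and 3').
Intended log window:
  3: trim_outliers: 6 entries, threshold 2
  4: pack_ledger: 6 entries, threshold 2
  5: gauge_drift: inputs 6 and 3
  6: stage result 6
Execution walk:
  (no call completed)
Log origins:
  1: logged in main at line 31
  2: logged in mix_signals at line 23
  3: logged in trim_outliers at line 8
  4: logged in pack_ledger at line 2
A correct fix: line 3: replace `-2` with `0`.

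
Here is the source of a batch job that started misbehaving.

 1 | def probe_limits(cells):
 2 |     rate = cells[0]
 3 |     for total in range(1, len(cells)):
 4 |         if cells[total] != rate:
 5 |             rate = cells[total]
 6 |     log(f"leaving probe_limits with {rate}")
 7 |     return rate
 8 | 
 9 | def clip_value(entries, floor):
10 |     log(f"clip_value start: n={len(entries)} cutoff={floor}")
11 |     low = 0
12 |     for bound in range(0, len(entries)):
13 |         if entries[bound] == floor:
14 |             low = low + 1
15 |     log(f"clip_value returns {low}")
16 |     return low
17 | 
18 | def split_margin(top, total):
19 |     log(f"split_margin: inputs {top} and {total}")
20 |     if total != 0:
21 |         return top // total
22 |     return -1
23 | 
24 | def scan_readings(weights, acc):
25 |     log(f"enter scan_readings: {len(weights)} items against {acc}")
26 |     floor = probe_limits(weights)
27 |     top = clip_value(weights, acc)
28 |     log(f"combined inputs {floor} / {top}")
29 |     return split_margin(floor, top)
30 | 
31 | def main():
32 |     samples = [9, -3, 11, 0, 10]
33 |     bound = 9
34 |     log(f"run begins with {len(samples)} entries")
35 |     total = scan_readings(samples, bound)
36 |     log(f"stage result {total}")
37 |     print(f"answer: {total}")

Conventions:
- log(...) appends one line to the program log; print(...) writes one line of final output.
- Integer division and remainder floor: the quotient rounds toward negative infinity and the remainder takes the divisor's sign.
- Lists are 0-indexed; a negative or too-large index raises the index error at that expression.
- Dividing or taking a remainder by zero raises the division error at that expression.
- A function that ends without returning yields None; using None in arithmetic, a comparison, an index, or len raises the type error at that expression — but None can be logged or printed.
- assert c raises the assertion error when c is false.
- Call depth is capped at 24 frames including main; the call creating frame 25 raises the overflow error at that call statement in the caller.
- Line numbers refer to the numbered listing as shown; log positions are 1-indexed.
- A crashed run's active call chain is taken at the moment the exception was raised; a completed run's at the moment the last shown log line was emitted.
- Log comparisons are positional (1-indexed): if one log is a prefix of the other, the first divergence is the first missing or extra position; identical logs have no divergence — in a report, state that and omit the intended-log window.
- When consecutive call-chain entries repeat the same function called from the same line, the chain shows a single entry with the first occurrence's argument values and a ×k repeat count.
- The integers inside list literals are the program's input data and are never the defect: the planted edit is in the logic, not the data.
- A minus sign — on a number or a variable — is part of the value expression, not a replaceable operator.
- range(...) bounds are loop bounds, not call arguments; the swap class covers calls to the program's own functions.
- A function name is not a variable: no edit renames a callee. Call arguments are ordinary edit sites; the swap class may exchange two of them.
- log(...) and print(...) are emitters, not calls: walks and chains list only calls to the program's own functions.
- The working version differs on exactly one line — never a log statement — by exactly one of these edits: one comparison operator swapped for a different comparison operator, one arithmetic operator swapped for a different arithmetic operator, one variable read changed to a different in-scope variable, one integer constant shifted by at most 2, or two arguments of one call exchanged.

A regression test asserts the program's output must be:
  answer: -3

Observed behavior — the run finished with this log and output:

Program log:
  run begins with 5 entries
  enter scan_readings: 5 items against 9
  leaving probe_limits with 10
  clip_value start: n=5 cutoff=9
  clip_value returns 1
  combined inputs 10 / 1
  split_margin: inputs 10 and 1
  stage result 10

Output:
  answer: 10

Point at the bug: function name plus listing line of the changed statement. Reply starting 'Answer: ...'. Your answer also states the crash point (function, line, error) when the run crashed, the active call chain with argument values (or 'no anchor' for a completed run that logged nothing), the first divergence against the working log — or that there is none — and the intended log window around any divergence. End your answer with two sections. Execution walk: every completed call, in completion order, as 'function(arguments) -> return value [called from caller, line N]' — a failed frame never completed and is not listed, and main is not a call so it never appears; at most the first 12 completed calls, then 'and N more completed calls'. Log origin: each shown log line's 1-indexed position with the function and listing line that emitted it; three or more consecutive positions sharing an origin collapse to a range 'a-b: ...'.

Answer: the defect is in probe_limits at line 4.
Key fact: Position 3 is the first bad log line: 'leaving probe_limits with 10' should read 'leaving probe_limits with -3'.
Call chain: main.
First divergence: at position 3 the run shows 'leaving probe_limits with 10' where the working version logs 'leaving probe_limits with -3'.
Intended log window:
  1: run begins with 5 entries
  2: enter scan_readings: 5 items against 9
  3: leaving probe_limits with -3
  4: clip_value start: n=5 cutoff=9
Execution walk:
  probe_limits([9, -3, 11, 0, 10]) -> 10  [called from scan_readings, line 26]
  clip_value([9, -3, 11, 0, 10], 9) -> 1  [called from scan_readings, line 27]
  split_margin(10, 1) -> 10  [called from scan_readings, line 29]
  scan_readings([9, -3, 11, 0, 10], 9) -> 10  [called from main, line 35]
Log origin:
  1: logged in main at line 34
  2: logged in scan_readings at line 25
  3: logged in probe_limits at line 6
  4: logged in clip_value at line 10
  5: logged in clip_value at line 15
  6: logged in scan_readings at line 28
  7: logged in split_margin at line 19
  8: logged in main at line 36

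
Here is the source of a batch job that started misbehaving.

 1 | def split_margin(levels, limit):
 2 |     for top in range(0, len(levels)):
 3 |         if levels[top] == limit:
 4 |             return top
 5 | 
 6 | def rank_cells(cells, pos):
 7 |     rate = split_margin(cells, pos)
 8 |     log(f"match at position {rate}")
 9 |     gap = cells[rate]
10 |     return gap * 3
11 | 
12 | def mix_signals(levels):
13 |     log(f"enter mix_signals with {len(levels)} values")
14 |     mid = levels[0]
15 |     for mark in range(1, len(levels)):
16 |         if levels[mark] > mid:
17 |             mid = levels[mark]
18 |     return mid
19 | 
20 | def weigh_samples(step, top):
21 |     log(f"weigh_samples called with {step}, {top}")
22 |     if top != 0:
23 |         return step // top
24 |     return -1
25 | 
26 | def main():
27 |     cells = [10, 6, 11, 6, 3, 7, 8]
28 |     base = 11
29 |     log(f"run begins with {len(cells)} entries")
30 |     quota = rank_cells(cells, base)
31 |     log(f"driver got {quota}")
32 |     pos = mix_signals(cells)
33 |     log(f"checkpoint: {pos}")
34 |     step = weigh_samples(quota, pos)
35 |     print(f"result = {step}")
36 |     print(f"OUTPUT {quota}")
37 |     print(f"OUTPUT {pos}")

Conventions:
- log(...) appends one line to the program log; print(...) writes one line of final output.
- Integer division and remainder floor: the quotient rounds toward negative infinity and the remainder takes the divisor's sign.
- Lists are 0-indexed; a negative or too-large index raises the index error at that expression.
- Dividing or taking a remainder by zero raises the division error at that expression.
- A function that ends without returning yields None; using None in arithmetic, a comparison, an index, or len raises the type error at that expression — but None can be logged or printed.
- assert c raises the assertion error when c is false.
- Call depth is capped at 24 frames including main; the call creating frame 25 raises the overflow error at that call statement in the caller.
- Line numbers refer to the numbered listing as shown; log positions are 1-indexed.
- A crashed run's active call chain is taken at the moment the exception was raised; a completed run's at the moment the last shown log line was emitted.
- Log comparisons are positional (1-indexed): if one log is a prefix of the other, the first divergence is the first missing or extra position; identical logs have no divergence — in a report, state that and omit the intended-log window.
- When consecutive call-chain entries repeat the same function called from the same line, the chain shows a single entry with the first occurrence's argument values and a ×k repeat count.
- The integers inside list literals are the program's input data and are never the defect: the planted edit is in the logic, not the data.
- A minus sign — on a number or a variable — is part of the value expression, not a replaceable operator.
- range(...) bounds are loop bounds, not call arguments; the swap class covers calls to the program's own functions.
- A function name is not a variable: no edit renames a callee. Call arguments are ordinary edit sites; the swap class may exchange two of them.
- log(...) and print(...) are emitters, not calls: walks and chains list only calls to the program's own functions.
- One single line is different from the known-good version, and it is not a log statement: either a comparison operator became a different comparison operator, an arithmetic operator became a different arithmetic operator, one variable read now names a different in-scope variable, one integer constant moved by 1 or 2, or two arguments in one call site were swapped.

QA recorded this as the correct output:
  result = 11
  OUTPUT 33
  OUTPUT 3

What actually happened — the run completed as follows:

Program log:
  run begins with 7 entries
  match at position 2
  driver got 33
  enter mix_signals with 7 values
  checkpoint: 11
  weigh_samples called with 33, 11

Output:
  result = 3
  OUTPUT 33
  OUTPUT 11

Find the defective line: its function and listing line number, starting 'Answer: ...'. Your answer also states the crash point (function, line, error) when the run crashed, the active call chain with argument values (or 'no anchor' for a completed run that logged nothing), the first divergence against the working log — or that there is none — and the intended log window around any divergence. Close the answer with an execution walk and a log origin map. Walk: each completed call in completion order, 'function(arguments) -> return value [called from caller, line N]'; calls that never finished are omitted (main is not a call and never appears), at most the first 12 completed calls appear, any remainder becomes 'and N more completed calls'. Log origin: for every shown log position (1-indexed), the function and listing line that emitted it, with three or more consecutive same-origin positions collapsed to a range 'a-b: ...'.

Answer: the defect is in mix_signals at line 16.
Key fact: Log line 5 is where behavior first shows: 'checkpoint: 11' appears instead of 'checkpoint: 3'.
Call chain: main -> weigh_samples(33, 11) (called at line 34).
First divergence: position 5; shown 'checkpoint: 11' vs intended 'checkpoint: 3'.
Intended log window:
  3: driver got 33
  4: enter mix_signals with 7 values
  5: checkpoint: 3
  6: weigh_samples called with 33, 3
Execution walk:
  split_margin([10, 6, 11, 6, 3, 7, 8], 11) -> 2  [called from rank_cells, line 7]
  rank_cells([10, 6, 11, 6, 3, 7, 8], 11) -> 33  [called from main, line 30]
  mix_signals([10, 6, 11, 6, 3, 7, 8]) -> 11  [called from main, line 32]
  weigh_samples(33, 11) -> 3  [called from main, line 34]
Log origins:
  1: logged in main at line 29
  2: logged in rank_cells at line 8
  3: logged in main at line 31
  4: logged in mix_signals at line 13
  5: logged in main at line 33
  6: logged in weigh_samples at line 21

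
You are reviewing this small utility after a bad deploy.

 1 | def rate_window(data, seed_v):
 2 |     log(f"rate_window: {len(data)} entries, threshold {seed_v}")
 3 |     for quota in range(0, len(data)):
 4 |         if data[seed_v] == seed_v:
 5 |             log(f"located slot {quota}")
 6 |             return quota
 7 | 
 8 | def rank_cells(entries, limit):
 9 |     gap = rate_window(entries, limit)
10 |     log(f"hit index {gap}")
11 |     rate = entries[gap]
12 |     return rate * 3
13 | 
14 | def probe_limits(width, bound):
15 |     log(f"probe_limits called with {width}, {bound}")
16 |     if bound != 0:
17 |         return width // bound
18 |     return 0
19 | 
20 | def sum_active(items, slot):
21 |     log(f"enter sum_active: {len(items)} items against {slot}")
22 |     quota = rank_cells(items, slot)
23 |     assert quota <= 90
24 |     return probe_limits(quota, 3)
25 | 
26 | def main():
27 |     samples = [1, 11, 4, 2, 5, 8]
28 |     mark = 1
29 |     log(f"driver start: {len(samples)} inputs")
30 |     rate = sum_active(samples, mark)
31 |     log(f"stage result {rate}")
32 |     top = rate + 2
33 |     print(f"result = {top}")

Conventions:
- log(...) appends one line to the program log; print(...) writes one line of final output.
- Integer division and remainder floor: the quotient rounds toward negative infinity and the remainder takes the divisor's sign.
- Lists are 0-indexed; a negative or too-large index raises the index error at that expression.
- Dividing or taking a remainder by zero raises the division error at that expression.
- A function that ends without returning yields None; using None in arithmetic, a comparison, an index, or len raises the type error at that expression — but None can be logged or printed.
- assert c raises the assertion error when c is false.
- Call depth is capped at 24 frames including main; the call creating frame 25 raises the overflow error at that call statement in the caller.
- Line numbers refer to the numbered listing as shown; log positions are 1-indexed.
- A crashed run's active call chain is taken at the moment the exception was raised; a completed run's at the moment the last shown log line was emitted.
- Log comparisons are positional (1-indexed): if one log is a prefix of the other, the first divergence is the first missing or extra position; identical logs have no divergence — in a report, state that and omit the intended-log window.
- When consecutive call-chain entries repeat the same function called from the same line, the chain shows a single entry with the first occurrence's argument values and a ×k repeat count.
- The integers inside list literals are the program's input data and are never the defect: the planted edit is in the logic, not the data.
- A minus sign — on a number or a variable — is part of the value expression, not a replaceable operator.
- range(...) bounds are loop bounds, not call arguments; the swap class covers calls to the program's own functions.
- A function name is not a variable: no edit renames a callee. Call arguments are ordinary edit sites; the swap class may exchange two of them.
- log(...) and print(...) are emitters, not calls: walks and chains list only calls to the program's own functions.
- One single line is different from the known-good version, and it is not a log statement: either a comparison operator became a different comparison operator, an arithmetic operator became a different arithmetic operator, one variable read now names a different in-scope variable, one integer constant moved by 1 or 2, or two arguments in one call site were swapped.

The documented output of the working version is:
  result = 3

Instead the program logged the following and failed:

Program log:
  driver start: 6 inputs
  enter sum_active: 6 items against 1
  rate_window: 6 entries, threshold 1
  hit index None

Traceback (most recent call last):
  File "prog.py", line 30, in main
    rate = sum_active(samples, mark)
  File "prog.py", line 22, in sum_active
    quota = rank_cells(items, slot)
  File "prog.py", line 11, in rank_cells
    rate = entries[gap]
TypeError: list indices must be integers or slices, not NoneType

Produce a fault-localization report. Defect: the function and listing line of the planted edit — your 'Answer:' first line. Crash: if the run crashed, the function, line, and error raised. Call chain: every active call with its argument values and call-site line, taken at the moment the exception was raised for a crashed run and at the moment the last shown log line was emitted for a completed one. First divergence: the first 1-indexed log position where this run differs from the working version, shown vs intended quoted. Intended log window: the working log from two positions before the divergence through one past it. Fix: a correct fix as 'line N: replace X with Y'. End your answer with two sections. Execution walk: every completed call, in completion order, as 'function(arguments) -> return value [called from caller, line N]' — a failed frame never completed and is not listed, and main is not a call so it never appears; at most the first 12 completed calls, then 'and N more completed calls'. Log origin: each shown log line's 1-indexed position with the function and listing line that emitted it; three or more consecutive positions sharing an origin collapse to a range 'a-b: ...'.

Answer: the defect is in rate_window at line 4.
Key observation: Position 4 is the first bad log line: 'hit index None' should read 'located slot 0'.
Crash: rank_cells, line 11, TypeError.
Call chain: main -> sum_active([1, 11, 4, 2, 5, 8], 1) (called at line 30) -> rank_cells([1, 11, 4, 2, 5, 8], 1) (called at line 22).
First divergence: position 4 — shown 'hit index None', intended 'located slot 0'.
Intended log window:
  2: enter sum_active: 6 items against 1
  3: rate_window: 6 entries, threshold 1
  4: located slot 0
  5: hit index 0
Execution walk:
  rate_window([1, 11, 4, 2, 5, 8], 1) -> None  [called from rank_cells, line 9]
Log line origins:
  1: logged in main at line 29
  2: logged in sum_active at line 21
  3: logged in rate_window at line 2
  4: logged in rank_cells at line 10
A correct fix: line 4: replace `data[seed_v]` with `data[quota]`.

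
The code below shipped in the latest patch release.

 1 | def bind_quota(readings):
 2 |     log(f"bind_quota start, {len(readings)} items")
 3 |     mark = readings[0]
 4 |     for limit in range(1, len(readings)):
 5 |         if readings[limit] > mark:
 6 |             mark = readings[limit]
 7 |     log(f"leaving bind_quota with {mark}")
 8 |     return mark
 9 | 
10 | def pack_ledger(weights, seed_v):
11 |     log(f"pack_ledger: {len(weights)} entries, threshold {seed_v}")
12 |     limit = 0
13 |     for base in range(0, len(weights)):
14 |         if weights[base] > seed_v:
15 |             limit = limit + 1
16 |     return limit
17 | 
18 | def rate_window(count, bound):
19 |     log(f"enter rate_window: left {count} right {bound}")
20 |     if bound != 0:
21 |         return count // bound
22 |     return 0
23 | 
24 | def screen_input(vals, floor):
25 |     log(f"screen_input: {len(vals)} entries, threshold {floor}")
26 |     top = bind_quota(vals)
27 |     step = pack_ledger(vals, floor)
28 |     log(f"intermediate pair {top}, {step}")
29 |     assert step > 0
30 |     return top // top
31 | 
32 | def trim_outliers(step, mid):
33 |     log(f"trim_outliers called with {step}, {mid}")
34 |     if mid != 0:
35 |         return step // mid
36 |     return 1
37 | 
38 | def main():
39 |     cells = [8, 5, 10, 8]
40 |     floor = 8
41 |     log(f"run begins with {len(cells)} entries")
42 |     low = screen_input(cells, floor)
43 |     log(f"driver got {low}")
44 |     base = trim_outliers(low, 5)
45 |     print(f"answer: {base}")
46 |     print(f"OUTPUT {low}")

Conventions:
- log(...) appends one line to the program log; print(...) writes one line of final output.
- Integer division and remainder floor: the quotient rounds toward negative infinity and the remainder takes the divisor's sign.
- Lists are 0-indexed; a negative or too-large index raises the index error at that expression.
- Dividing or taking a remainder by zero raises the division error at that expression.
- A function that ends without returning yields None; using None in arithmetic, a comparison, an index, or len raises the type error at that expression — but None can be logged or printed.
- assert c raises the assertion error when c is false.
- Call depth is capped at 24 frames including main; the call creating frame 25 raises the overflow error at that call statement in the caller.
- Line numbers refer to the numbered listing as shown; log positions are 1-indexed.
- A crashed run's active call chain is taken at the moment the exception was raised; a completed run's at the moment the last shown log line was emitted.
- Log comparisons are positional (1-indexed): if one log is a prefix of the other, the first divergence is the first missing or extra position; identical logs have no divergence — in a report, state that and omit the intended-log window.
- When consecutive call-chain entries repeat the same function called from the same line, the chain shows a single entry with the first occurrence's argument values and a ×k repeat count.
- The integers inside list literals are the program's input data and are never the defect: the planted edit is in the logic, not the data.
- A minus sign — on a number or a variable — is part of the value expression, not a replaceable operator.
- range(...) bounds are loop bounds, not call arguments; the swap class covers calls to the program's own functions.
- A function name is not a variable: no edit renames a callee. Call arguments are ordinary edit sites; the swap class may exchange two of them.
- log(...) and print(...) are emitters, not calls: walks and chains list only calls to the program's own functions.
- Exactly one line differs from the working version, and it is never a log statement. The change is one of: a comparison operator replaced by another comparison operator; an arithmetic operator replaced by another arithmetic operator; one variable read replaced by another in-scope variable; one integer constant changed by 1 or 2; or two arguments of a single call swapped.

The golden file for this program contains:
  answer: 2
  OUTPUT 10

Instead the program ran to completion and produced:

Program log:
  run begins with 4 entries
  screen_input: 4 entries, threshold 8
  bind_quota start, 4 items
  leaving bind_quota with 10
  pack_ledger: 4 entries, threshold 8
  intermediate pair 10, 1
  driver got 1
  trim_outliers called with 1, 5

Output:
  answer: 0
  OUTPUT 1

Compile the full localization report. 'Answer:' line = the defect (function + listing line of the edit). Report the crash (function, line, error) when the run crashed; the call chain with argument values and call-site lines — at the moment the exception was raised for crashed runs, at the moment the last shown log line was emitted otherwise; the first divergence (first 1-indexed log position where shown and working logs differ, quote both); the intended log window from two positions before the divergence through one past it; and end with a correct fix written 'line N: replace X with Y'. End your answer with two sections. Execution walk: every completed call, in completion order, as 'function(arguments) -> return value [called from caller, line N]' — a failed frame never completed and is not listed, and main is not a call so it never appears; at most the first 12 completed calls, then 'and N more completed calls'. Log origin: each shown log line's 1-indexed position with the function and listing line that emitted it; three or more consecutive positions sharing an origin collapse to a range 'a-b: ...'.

Answer: the defect is in screen_input at line 30.
The tell: At log position 7 the runs split — shown 'driver got 1', but the working version logs 'driver got 10'.
Call chain: main -> trim_outliers(1, 5) (called at line 44).
First divergence: position 7 — shown 'driver got 1', intended 'driver got 10'.
Intended log window:
  5: pack_ledger: 4 entries, threshold 8
  6: intermediate pair 10, 1
  7: driver got 10
  8: trim_outliers called with 10, 5
Execution walk:
  bind_quota([8, 5, 10, 8]) -> 10  [called from screen_input, line 26]
  pack_ledger([8, 5, 10, 8], 8) -> 1  [called from screen_input, line 27]
  screen_input([8, 5, 10, 8], 8) -> 1  [called from main, line 42]
  trim_outliers(1, 5) -> 0  [called from main, line 44]
Log line origins:
  1: from main, line 41
  2: from screen_input, line 25
  3: from bind_quota, line 2
  4: from bind_quota, line 7
  5: from pack_ledger, line 11
  6: from screen_input, line 28
  7: from main, line 43
  8: from trim_outliers, line 33
A correct fix: line 30: replace `top // top` with `top // step`.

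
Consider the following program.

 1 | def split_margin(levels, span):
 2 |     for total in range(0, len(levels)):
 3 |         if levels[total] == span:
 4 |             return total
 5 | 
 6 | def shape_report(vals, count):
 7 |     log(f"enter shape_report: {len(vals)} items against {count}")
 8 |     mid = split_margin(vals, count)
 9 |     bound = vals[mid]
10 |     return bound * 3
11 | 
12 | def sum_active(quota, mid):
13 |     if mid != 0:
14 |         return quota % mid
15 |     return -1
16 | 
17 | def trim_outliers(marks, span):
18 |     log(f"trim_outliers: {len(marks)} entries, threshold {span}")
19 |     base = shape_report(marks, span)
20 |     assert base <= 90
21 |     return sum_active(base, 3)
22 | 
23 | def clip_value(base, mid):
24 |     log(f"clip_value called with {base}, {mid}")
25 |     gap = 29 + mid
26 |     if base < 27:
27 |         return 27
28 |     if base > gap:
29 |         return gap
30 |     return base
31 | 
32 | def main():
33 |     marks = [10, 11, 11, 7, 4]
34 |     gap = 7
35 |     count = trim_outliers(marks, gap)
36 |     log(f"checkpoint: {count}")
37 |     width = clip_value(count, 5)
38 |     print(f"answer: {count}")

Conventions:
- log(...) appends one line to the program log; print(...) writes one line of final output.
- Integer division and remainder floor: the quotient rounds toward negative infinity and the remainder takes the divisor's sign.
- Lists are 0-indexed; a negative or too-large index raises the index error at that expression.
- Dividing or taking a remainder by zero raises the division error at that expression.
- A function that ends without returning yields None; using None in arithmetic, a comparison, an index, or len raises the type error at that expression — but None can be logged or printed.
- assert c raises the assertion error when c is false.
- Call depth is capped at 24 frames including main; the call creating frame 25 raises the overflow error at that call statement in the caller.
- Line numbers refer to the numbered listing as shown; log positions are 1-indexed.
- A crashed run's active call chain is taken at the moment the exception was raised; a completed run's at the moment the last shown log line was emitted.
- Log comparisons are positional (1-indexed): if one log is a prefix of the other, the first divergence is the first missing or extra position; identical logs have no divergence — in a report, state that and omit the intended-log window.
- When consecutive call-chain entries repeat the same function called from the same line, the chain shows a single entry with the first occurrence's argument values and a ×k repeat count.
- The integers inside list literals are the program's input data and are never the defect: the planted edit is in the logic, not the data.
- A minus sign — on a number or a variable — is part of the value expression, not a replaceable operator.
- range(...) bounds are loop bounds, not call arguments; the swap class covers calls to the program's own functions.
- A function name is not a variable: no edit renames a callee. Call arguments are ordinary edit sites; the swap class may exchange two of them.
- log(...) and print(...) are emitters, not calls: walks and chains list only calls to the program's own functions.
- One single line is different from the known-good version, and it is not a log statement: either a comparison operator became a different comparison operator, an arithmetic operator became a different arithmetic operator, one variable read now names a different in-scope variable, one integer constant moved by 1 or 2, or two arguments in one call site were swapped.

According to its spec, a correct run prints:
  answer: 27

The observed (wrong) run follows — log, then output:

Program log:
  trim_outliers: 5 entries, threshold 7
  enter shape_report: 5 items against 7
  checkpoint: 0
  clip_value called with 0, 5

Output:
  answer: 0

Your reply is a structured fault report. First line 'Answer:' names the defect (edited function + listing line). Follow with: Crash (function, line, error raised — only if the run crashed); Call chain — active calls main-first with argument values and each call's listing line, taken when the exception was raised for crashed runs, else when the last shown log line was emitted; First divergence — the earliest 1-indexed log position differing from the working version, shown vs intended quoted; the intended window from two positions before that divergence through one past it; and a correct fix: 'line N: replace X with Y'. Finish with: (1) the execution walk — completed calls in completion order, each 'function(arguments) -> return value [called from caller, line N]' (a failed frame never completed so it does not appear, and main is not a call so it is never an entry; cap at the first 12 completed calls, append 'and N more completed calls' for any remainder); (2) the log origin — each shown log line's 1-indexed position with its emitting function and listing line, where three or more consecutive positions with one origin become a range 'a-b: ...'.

Answer: the defect is in main at line 38.
The tell: Nothing in the log betrays the bug — only the output does.
Call chain: main -> clip_value(0, 5) (called at line 37).
First divergence: there is none — every log position agrees.
Execution walk:
  split_margin([10, 11, 11, 7, 4], 7) -> 3  [called from shape_report, line 8]
  shape_report([10, 11, 11, 7, 4], 7) -> 21  [called from trim_outliers, line 19]
  sum_active(21, 3) -> 0  [called from trim_outliers, line 21]
  trim_outliers([10, 11, 11, 7, 4], 7) -> 0  [called from main, line 35]
  clip_value(0, 5) -> 27  [called from main, line 37]
Log line origins:
  1 — trim_outliers, line 18
  2 — shape_report, line 7
  3 — main, line 36
  4 — clip_value, line 24
A correct fix: line 38: replace `count` with `width`.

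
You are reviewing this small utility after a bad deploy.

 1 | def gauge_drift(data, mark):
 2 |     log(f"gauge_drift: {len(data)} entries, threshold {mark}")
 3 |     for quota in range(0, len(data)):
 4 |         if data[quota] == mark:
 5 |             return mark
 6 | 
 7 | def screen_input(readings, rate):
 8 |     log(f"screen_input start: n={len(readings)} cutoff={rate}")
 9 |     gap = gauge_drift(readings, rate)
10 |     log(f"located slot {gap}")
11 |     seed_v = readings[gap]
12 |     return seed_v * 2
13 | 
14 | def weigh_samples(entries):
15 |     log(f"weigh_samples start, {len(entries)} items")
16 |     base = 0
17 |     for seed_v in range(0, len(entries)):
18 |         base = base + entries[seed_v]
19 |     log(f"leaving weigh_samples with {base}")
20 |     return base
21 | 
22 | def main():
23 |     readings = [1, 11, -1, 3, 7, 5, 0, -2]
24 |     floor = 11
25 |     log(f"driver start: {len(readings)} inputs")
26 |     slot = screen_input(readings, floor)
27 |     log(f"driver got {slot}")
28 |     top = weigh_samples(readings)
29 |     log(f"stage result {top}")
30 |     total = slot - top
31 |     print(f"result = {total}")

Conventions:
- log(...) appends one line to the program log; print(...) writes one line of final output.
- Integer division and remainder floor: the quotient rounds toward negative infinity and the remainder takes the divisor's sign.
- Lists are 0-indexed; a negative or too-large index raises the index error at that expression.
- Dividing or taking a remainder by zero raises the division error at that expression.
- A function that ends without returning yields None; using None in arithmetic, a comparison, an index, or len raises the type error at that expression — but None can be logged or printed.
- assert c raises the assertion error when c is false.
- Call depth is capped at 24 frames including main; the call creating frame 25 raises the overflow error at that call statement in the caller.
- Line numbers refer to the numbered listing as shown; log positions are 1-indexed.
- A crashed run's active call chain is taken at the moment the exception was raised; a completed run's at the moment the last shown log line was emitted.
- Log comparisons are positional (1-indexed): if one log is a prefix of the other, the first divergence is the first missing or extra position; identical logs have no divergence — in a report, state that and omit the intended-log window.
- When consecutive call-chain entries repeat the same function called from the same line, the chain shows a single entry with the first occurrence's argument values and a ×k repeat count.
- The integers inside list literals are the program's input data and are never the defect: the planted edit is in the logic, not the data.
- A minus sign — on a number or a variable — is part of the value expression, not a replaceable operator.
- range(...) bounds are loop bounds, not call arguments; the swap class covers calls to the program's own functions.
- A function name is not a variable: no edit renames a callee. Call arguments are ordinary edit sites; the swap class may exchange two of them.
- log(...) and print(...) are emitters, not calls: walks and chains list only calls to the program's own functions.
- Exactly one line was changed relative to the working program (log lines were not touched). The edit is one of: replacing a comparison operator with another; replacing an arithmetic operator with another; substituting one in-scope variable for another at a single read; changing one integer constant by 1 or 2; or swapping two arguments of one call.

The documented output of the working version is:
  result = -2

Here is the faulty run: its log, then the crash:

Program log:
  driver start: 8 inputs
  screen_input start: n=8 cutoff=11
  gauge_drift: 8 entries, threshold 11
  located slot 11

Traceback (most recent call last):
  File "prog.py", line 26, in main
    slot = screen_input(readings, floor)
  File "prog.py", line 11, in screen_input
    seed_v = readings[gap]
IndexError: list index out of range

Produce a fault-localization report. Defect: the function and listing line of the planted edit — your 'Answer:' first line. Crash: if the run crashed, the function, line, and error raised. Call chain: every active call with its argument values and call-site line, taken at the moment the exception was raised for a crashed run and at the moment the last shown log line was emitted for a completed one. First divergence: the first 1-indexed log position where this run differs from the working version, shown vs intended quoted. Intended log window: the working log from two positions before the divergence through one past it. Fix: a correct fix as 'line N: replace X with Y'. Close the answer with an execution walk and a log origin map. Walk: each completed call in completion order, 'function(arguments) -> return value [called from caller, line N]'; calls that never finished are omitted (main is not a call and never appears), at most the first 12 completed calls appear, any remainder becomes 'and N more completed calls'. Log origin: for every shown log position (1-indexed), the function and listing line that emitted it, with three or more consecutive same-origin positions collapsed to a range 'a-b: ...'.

Answer: the defect is in gauge_drift at line 5.
The tell: Position 4 is the first bad log line: 'located slot 11' should read 'located slot 1'.
Crash: screen_input, line 11, IndexError.
Call chain: main -> screen_input([1, 11, -1, 3, 7, 5, 0, -2], 11) (called at line 26).
First divergence: at position 4 the run shows 'located slot 11' where the working version logs 'located slot 1'.
Intended log window:
  2: screen_input start: n=8 cutoff=11
  3: gauge_drift: 8 entries, threshold 11
  4: located slot 1
  5: driver got 22
Execution walk:
  gauge_drift([1, 11, -1, 3, 7, 5, 0, -2], 11) -> 11  [called from screen_input, line 9]
Log line origins:
  1 — main, line 25
  2 — screen_input, line 8
  3 — gauge_drift, line 2
  4 — screen_input, line 10
A correct fix: line 5: replace `mark` with `quota`.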